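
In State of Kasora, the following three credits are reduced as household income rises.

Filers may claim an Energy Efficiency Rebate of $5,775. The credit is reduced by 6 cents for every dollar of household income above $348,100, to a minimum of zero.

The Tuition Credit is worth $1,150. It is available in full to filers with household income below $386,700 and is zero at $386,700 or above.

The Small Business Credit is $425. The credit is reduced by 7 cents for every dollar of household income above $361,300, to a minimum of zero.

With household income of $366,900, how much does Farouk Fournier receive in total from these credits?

$5,830

Energy Efficiency Rebate: 6% of the $18,800 excess over $348,100 is $1,128; credit = $5,775 − $1,128 = $4,647.
Tuition Credit: $366,900 is below the $386,700 cutoff, so the full $1,150 applies.
Small Business Credit: 7% of the $5,600 excess over $361,300 is $392; credit = $425 − $392 = $33.
Total: $4,647 + $1,150 + $33 = $5,830.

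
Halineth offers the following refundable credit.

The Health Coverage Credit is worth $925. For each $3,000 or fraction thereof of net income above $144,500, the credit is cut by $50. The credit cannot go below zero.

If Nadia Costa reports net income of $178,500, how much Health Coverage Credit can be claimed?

$325

Health Coverage Credit: income exceeds $144,500 by $34,000, which is 12 full-or-partial $3,000 increments; reduction = 12 × $50 = $600, leaving $325.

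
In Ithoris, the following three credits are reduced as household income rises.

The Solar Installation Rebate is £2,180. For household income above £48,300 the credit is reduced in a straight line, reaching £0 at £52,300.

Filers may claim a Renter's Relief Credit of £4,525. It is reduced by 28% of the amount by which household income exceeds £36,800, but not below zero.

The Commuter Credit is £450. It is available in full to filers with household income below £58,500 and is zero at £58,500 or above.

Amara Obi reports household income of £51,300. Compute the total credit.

Solar Installation Rebate: £51,300 is £3,000 into a £4,000 phase-out range, leaving 1,000/4,000 of the credit: £2,180 × 1,000/4,000 = £545.
Renter's Relief Credit: 28% of the £14,500 excess over £36,800 is £4,060; credit = £4,525 − £4,060 = £465.
Commuter Credit: £51,300 is below the £58,500 cutoff, so the full £450 applies.
Total: £545 + £465 + £450 = £1,460.

£1,460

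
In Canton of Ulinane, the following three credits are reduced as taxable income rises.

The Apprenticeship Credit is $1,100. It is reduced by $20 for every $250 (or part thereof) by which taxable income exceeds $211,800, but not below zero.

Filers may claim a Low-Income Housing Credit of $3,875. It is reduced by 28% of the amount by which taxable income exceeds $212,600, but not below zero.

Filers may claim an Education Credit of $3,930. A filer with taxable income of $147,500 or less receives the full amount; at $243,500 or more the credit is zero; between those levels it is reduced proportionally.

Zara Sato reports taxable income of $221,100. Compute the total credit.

$2,752

Apprenticeship Credit: income exceeds $211,800 by $9,300, which is 38 full-or-partial $250 increments; reduction = 38 × $20 = $760, leaving $340.
Low-Income Housing Credit: 28% of the $8,500 excess over $212,600 is $2,380; credit = $3,875 − $2,380 = $1,495.
Education Credit: $221,100 is $73,600 into a $96,000 phase-out range, leaving 22,400/96,000 of the credit: $3,930 × 22,400/96,000 = $917.
Total: $340 + $1,495 + $917 = $2,752.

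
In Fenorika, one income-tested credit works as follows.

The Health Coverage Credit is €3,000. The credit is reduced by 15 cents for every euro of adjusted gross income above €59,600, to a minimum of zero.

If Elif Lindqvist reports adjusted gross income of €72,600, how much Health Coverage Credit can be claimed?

€1,050

Health Coverage Credit: 15% of the €13,000 excess over €59,600 is €1,950; credit = €3,000 − €1,950 = €1,050.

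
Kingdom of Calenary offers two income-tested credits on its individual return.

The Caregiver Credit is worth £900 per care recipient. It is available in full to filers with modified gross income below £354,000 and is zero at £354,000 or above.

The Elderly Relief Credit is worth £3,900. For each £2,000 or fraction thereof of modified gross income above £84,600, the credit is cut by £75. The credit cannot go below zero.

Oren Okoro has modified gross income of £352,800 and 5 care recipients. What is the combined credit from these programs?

£4,500

Caregiver Credit: base = 5 × £900 = £4,500. £352,800 is below the £354,000 cutoff, so the full £4,500 applies.
Elderly Relief Credit: income exceeds £84,600 by £268,200 → 135 increments × £75 = £10,125 ≥ base, so the credit is £0.
Total: £4,500 + £0 = £4,500.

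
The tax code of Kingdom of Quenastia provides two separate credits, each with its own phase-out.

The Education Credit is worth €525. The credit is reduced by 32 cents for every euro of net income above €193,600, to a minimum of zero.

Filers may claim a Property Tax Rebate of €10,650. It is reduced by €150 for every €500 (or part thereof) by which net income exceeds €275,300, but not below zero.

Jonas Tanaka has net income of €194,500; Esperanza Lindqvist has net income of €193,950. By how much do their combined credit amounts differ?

€176

Jonas (€194,500): Education Credit: 32% of the €900 excess over €193,600 is €288; credit = €525 − €288 = €237. Property Tax Rebate: €194,500 is at or below the €275,300 threshold, so the full €10,650 applies. total €237 + €10,650 = €10,887
Esperanza (€193,950): Education Credit: 32% of the €350 excess over €193,600 is €112; credit = €525 − €112 = €413. Property Tax Rebate: €193,950 is at or below the €275,300 threshold, so the full €10,650 applies. total €413 + €10,650 = €11,063
Difference: |€10,887 − €11,063| = €176.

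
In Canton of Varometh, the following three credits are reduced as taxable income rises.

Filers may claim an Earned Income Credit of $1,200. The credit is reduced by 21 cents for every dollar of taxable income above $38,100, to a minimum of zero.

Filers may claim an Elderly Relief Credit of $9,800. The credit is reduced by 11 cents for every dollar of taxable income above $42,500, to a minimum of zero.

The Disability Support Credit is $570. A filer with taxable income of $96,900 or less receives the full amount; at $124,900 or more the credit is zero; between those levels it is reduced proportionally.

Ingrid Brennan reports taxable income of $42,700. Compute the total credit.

Earned Income Credit: 21% of the $4,600 excess over $38,100 is $966; credit = $1,200 − $966 = $234.
Elderly Relief Credit: 11% of the $200 excess over $42,500 is $22; credit = $9,800 − $22 = $9,778.
Disability Support Credit: $42,700 is at or below the $96,900 threshold, so the full $570 applies.
Total: $234 + $9,778 + $570 = $10,582.

$10,582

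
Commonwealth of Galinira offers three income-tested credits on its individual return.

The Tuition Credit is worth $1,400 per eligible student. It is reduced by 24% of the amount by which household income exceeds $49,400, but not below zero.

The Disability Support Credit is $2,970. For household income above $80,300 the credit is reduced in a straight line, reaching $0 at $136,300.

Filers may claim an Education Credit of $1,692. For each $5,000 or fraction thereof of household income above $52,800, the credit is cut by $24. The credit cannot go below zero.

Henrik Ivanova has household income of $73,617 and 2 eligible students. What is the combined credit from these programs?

$4,542

Tuition Credit: base = 2 × $1,400 = $2,800. 24% of the $24,217 excess over $49,400 is $5,812.08 ≥ base, so the credit is $0.
Disability Support Credit: $73,617 is at or below the $80,300 threshold, so the full $2,970 applies.
Education Credit: income exceeds $52,800 by $20,817, which is 5 full-or-partial $5,000 increments; reduction = 5 × $24 = $120, leaving $1,572.
Total: $0 + $2,970 + $1,572 = $4,542.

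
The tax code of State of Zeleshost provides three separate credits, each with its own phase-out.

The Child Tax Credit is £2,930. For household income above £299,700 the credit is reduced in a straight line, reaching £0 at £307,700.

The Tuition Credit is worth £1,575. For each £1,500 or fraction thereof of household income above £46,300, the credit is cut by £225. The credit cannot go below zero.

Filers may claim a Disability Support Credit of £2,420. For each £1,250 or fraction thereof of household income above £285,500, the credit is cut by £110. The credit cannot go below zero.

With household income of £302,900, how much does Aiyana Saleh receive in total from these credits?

£2,638

Child Tax Credit: £302,900 is £3,200 into a £8,000 phase-out range, leaving 4,800/8,000 of the credit: £2,930 × 4,800/8,000 = £1,758.
Tuition Credit: income exceeds £46,300 by £256,600 → 172 increments × £225 = £38,700 ≥ base, so the credit is £0.
Disability Support Credit: income exceeds £285,500 by £17,400, which is 14 full-or-partial £1,250 increments; reduction = 14 × £110 = £1,540, leaving £880.
Total: £1,758 + £0 + £880 = £2,638.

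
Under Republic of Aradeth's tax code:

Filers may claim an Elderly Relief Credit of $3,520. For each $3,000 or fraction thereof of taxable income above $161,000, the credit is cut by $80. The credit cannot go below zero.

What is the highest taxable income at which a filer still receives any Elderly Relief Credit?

After 43 increments the reduction is 43 × $80 = $3,440, leaving $80; one more increment wipes it out. Increment 43 ends at excess 43 × $3,000 = $129,000, so the highest qualifying income is $161,000 + $129,000 = $290,000.

$290,000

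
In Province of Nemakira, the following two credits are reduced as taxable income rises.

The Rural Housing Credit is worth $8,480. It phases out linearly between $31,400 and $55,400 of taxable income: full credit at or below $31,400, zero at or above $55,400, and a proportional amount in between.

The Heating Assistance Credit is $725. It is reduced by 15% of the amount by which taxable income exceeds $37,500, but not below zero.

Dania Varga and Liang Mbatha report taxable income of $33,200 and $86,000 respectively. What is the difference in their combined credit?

Dania ($33,200): Rural Housing Credit: $33,200 is $1,800 into a $24,000 phase-out range, leaving 22,200/24,000 of the credit: $8,480 × 22,200/24,000 = $7,844. Heating Assistance Credit: $33,200 is at or below the $37,500 threshold, so the full $725 applies. total $7,844 + $725 = $8,569
Liang ($86,000): Rural Housing Credit: $86,000 is at or above $55,400, so the credit is $0. Heating Assistance Credit: 15% of the $48,500 excess over $37,500 is $7,275 ≥ base, so the credit is $0. total $0 + $0 = $0
Difference: |$8,569 − $0| = $8,569.

$8,569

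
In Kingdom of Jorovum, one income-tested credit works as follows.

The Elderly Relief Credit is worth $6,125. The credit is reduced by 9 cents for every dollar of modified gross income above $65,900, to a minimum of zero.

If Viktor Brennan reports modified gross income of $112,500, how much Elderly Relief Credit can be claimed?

Elderly Relief Credit: 9% of the $46,600 excess over $65,900 is $4,194; credit = $6,125 − $4,194 = $1,931.

$1,931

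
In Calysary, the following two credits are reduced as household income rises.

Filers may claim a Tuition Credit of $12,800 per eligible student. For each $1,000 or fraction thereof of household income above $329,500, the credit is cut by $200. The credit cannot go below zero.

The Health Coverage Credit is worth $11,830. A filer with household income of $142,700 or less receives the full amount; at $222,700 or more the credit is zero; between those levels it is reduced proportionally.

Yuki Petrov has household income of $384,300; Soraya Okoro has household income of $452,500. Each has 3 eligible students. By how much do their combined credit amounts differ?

$13,600

Yuki ($384,300): Tuition Credit: base = 3 × $12,800 = $38,400. income exceeds $329,500 by $54,800, which is 55 full-or-partial $1,000 increments; reduction = 55 × $200 = $11,000, leaving $27,400. Health Coverage Credit: $384,300 is at or above $222,700, so the credit is $0. total $27,400 + $0 = $27,400
Soraya ($452,500): Tuition Credit: base = 3 × $12,800 = $38,400. income exceeds $329,500 by $123,000, which is 123 full-or-partial $1,000 increments; reduction = 123 × $200 = $24,600, leaving $13,800. Health Coverage Credit: $452,500 is at or above $222,700, so the credit is $0. total $13,800 + $0 = $13,800
Difference: |$27,400 − $13,800| = $13,600.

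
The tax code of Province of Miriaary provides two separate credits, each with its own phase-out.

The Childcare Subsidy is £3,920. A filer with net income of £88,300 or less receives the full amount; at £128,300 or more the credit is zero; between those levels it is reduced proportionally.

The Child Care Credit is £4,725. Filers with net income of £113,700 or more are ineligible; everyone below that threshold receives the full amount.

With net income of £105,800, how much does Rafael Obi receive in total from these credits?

Childcare Subsidy: £105,800 is £17,500 into a £40,000 phase-out range, leaving 22,500/40,000 of the credit: £3,920 × 22,500/40,000 = £2,205.
Child Care Credit: £105,800 is below the £113,700 cutoff, so the full £4,725 applies.
Total: £2,205 + £4,725 = £6,930.

£6,930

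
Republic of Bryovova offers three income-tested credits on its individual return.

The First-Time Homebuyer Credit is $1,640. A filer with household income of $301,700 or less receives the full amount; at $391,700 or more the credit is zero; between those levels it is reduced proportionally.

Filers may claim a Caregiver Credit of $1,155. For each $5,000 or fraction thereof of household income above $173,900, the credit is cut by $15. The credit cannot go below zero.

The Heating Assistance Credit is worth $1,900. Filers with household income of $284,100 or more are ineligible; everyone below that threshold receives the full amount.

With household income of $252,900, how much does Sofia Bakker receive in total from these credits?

First-Time Homebuyer Credit: $252,900 is at or below the $301,700 threshold, so the full $1,640 applies.
Caregiver Credit: income exceeds $173,900 by $79,000, which is 16 full-or-partial $5,000 increments; reduction = 16 × $15 = $240, leaving $915.
Heating Assistance Credit: $252,900 is below the $284,100 cutoff, so the full $1,900 applies.
Total: $1,640 + $915 + $1,900 = $4,455.

$4,455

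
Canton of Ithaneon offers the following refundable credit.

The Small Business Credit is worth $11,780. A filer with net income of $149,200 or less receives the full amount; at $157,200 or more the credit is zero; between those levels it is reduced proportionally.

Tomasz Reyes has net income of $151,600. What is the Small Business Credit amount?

$8,246

Small Business Credit: $151,600 is $2,400 into a $8,000 phase-out range, leaving 5,600/8,000 of the credit: $11,780 × 5,600/8,000 = $8,246.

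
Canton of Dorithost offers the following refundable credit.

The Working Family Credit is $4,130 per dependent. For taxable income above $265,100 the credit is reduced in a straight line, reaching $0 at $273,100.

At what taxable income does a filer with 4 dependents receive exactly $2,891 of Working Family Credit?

$271,700

Full credit = 4 × $4,130 = $16,520.
$2,891 is 2,891/16,520 of the full $16,520, so 13,629/16,520 of the $8,000 range has been used: income = $265,100 + $8,000 × 13,629/16,520 = $271,700.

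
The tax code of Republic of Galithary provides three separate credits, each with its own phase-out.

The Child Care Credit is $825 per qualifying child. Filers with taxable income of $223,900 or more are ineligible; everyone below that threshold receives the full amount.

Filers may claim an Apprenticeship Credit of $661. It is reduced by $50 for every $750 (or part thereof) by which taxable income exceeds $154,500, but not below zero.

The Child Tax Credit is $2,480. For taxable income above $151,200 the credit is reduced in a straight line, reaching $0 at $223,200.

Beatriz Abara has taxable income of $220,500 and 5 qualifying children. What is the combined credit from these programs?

Child Care Credit: base = 5 × $825 = $4,125. $220,500 is below the $223,900 cutoff, so the full $4,125 applies.
Apprenticeship Credit: income exceeds $154,500 by $66,000 → 88 increments × $50 = $4,400 ≥ base, so the credit is $0.
Child Tax Credit: $220,500 is $69,300 into a $72,000 phase-out range, leaving 2,700/72,000 of the credit: $2,480 × 2,700/72,000 = $93.
Total: $4,125 + $0 + $93 = $4,218.

$4,218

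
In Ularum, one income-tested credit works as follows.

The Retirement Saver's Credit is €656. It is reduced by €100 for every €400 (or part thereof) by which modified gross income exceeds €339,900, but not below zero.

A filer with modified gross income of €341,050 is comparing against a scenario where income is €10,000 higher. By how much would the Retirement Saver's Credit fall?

At €341,050 — income exceeds €339,900 by €1,150, which is 3 full-or-partial €400 increments; reduction = 3 × €100 = €300, leaving €356.
At €351,050 — income exceeds €339,900 by €11,150 → 28 increments × €100 = €2,800 ≥ base, so the credit is €0.
Lost: €356 − €0 = €356.

€356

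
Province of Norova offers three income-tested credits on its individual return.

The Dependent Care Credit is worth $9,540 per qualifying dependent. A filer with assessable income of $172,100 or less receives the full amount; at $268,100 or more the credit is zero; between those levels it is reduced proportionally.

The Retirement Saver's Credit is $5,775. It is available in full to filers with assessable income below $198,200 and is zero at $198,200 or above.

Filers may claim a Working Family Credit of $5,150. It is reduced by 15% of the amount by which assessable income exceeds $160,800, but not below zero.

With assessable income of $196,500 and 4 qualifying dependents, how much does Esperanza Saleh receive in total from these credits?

$34,236

Dependent Care Credit: base = 4 × $9,540 = $38,160. $196,500 is $24,400 into a $96,000 phase-out range, leaving 71,600/96,000 of the credit: $38,160 × 71,600/96,000 = $28,461.
Retirement Saver's Credit: $196,500 is below the $198,200 cutoff, so the full $5,775 applies.
Working Family Credit: 15% of the $35,700 excess over $160,800 is $5,355 ≥ base, so the credit is $0.
Total: $28,461 + $5,775 + $0 = $34,236.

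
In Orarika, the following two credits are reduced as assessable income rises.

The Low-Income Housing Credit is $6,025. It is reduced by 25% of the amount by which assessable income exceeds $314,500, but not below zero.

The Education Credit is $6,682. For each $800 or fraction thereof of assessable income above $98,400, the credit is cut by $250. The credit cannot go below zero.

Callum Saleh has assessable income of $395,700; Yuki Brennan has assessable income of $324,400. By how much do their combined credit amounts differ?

$3,550

Callum ($395,700): Low-Income Housing Credit: 25% of the $81,200 excess over $314,500 is $20,300 ≥ base, so the credit is $0. Education Credit: income exceeds $98,400 by $297,300 → 372 increments × $250 = $93,000 ≥ base, so the credit is $0. total $0 + $0 = $0
Yuki ($324,400): Low-Income Housing Credit: 25% of the $9,900 excess over $314,500 is $2,475; credit = $6,025 − $2,475 = $3,550. Education Credit: income exceeds $98,400 by $226,000 → 283 increments × $250 = $70,750 ≥ base, so the credit is $0. total $3,550 + $0 = $3,550
Difference: |$0 − $3,550| = $3,550.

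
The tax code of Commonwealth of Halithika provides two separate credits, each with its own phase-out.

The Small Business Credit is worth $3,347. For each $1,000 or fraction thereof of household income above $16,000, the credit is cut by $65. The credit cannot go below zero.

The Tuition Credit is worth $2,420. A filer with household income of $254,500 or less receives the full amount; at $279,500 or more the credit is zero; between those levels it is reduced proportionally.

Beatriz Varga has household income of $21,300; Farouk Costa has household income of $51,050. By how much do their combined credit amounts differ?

$1,950

Beatriz ($21,300): Small Business Credit: income exceeds $16,000 by $5,300, which is 6 full-or-partial $1,000 increments; reduction = 6 × $65 = $390, leaving $2,957. Tuition Credit: $21,300 is at or below the $254,500 threshold, so the full $2,420 applies. total $2,957 + $2,420 = $5,377
Farouk ($51,050): Small Business Credit: income exceeds $16,000 by $35,050, which is 36 full-or-partial $1,000 increments; reduction = 36 × $65 = $2,340, leaving $1,007. Tuition Credit: $51,050 is at or below the $254,500 threshold, so the full $2,420 applies. total $1,007 + $2,420 = $3,427
Difference: |$5,377 − $3,427| = $1,950.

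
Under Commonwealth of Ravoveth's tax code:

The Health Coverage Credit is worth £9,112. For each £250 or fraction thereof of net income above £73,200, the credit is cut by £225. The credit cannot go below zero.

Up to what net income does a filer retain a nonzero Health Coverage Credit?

£83,200

After 40 increments the reduction is 40 × £225 = £9,000, leaving £112; one more increment wipes it out. Increment 40 ends at excess 40 × £250 = £10,000, so the highest qualifying income is £73,200 + £10,000 = £83,200.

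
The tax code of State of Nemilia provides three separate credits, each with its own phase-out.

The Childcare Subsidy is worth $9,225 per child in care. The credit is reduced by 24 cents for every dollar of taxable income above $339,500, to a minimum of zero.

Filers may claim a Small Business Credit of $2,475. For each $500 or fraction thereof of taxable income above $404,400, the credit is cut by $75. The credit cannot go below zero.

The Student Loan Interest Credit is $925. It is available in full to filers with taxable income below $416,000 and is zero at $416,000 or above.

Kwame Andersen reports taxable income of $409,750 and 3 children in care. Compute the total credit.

$13,390

Childcare Subsidy: base = 3 × $9,225 = $27,675. 24% of the $70,250 excess over $339,500 is $16,860; credit = $27,675 − $16,860 = $10,815.
Small Business Credit: income exceeds $404,400 by $5,350, which is 11 full-or-partial $500 increments; reduction = 11 × $75 = $825, leaving $1,650.
Student Loan Interest Credit: $409,750 is below the $416,000 cutoff, so the full $925 applies.
Total: $10,815 + $1,650 + $925 = $13,390.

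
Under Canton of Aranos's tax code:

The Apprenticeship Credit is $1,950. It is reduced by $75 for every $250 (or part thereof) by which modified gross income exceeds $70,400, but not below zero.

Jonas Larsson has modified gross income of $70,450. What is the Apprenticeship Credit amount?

$1,875

Apprenticeship Credit: income exceeds $70,400 by $50, which is 1 full-or-partial $250 increment; reduction = 1 × $75 = $75, leaving $1,875.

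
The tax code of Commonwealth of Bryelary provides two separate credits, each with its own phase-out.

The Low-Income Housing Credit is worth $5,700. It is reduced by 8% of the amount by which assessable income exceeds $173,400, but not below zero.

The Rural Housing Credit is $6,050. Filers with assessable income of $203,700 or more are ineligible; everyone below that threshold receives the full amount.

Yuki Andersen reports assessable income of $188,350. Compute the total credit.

$10,554

Low-Income Housing Credit: 8% of the $14,950 excess over $173,400 is $1,196; credit = $5,700 − $1,196 = $4,504.
Rural Housing Credit: $188,350 is below the $203,700 cutoff, so the full $6,050 applies.
Total: $4,504 + $6,050 = $10,554.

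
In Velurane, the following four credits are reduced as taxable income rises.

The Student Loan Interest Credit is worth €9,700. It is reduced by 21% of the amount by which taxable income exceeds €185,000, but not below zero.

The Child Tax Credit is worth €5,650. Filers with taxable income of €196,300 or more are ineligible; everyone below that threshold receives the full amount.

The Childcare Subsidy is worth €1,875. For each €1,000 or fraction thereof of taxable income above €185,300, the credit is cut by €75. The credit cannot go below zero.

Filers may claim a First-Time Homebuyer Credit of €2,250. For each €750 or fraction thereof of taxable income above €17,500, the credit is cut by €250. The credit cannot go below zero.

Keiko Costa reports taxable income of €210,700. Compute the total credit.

€4,303

Student Loan Interest Credit: 21% of the €25,700 excess over €185,000 is €5,397; credit = €9,700 − €5,397 = €4,303.
Child Tax Credit: €210,700 meets or exceeds the €196,300 cutoff, so the credit is €0.
Childcare Subsidy: income exceeds €185,300 by €25,400 → 26 increments × €75 = €1,950 ≥ base, so the credit is €0.
First-Time Homebuyer Credit: income exceeds €17,500 by €193,200 → 258 increments × €250 = €64,500 ≥ base, so the credit is €0.
Total: €4,303 + €0 + €0 + €0 = €4,303.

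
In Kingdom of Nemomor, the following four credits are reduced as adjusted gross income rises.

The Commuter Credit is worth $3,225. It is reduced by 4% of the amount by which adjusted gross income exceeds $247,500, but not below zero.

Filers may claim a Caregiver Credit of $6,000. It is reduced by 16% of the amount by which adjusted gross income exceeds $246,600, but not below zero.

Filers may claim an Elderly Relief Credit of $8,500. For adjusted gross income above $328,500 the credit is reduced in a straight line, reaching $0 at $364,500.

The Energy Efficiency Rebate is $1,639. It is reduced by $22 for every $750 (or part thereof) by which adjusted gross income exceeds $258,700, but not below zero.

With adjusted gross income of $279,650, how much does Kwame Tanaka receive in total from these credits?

Commuter Credit: 4% of the $32,150 excess over $247,500 is $1,286; credit = $3,225 − $1,286 = $1,939.
Caregiver Credit: 16% of the $33,050 excess over $246,600 is $5,288; credit = $6,000 − $5,288 = $712.
Elderly Relief Credit: $279,650 is at or below the $328,500 threshold, so the full $8,500 applies.
Energy Efficiency Rebate: income exceeds $258,700 by $20,950, which is 28 full-or-partial $750 increments; reduction = 28 × $22 = $616, leaving $1,023.
Total: $1,939 + $712 + $8,500 + $1,023 = $12,174.

$12,174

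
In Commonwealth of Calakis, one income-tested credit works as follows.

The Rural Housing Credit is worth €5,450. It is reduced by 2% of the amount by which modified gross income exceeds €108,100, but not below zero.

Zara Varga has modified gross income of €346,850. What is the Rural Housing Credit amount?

€675

Rural Housing Credit: 2% of the €238,750 excess over €108,100 is €4,775; credit = €5,450 − €4,775 = €675.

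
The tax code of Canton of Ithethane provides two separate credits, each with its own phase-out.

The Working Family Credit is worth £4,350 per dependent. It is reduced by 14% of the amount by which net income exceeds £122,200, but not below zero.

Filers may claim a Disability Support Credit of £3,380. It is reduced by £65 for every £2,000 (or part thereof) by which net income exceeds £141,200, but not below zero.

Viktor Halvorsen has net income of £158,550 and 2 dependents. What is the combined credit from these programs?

£6,406

Working Family Credit: base = 2 × £4,350 = £8,700. 14% of the £36,350 excess over £122,200 is £5,089; credit = £8,700 − £5,089 = £3,611.
Disability Support Credit: income exceeds £141,200 by £17,350, which is 9 full-or-partial £2,000 increments; reduction = 9 × £65 = £585, leaving £2,795.
Total: £3,611 + £2,795 = £6,406.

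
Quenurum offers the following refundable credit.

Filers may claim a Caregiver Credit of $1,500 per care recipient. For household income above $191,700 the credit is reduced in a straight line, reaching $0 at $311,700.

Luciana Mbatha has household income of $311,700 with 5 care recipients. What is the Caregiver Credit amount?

Caregiver Credit: base = 5 × $1,500 = $7,500. $311,700 is at or above $311,700, so the credit is $0.

$0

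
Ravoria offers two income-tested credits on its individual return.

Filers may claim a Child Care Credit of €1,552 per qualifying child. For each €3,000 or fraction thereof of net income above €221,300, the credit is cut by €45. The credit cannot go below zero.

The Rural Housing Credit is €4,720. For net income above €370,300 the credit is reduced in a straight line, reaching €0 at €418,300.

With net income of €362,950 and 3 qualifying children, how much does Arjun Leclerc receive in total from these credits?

€7,216

Child Care Credit: base = 3 × €1,552 = €4,656. income exceeds €221,300 by €141,650, which is 48 full-or-partial €3,000 increments; reduction = 48 × €45 = €2,160, leaving €2,496.
Rural Housing Credit: €362,950 is at or below the €370,300 threshold, so the full €4,720 applies.
Total: €2,496 + €4,720 = €7,216.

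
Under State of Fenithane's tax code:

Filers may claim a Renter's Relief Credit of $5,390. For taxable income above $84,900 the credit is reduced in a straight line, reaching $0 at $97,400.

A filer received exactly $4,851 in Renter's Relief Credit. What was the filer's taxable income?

$86,150

$4,851 is 4,851/5,390 of the full $5,390, so 539/5,390 of the $12,500 range has been used: income = $84,900 + $12,500 × 539/5,390 = $86,150.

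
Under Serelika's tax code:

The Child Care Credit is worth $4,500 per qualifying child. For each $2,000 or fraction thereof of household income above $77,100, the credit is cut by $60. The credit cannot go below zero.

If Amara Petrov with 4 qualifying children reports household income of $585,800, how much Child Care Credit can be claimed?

$2,700

Child Care Credit: base = 4 × $4,500 = $18,000. income exceeds $77,100 by $508,700, which is 255 full-or-partial $2,000 increments; reduction = 255 × $60 = $15,300, leaving $2,700.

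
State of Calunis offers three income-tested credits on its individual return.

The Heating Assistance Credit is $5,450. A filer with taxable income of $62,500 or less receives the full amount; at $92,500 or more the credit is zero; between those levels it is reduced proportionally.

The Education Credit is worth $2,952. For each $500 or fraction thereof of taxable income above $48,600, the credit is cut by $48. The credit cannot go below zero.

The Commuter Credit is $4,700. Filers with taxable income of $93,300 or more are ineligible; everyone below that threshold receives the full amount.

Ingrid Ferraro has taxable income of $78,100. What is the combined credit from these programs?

$7,436

Heating Assistance Credit: $78,100 is $15,600 into a $30,000 phase-out range, leaving 14,400/30,000 of the credit: $5,450 × 14,400/30,000 = $2,616.
Education Credit: income exceeds $48,600 by $29,500, which is 59 full-or-partial $500 increments; reduction = 59 × $48 = $2,832, leaving $120.
Commuter Credit: $78,100 is below the $93,300 cutoff, so the full $4,700 applies.
Total: $2,616 + $120 + $4,700 = $7,436.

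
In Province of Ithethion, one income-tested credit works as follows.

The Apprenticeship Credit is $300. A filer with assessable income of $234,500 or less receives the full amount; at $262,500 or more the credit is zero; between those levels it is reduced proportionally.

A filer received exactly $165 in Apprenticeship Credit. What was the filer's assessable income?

$165 is 165/300 of the full $300, so 135/300 of the $28,000 range has been used: income = $234,500 + $28,000 × 135/300 = $247,100.

$247,100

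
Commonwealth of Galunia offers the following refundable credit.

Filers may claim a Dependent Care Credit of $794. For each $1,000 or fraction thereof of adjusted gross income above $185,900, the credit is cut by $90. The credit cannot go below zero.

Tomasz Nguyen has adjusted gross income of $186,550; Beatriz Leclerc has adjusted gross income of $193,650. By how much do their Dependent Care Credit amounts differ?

$630

Tomasz ($186,550): Dependent Care Credit: income exceeds $185,900 by $650, which is 1 full-or-partial $1,000 increment; reduction = 1 × $90 = $90, leaving $704.
Beatriz ($193,650): Dependent Care Credit: income exceeds $185,900 by $7,750, which is 8 full-or-partial $1,000 increments; reduction = 8 × $90 = $720, leaving $74.
Difference: |$704 − $74| = $630.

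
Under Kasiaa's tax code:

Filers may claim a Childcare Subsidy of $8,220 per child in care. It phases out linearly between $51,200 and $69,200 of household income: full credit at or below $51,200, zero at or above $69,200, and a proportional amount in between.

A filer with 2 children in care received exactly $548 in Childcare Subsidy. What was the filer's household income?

Full credit = 2 × $8,220 = $16,440.
$548 is 548/16,440 of the full $16,440, so 15,892/16,440 of the $18,000 range has been used: income = $51,200 + $18,000 × 15,892/16,440 = $68,600.

$68,600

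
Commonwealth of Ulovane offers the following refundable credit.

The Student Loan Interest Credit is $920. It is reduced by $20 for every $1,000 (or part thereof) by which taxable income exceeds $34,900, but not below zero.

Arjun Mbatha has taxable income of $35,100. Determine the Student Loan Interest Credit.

$900

Student Loan Interest Credit: income exceeds $34,900 by $200, which is 1 full-or-partial $1,000 increment; reduction = 1 × $20 = $20, leaving $900.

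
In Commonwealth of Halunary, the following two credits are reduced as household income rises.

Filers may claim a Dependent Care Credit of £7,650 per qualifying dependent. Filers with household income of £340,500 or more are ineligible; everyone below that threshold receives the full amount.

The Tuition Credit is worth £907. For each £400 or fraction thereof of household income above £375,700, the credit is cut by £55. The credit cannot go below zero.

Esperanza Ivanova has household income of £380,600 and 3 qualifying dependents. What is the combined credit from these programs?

£192

Dependent Care Credit: base = 3 × £7,650 = £22,950. £380,600 meets or exceeds the £340,500 cutoff, so the credit is £0.
Tuition Credit: income exceeds £375,700 by £4,900, which is 13 full-or-partial £400 increments; reduction = 13 × £55 = £715, leaving £192.
Total: £0 + £192 = £192.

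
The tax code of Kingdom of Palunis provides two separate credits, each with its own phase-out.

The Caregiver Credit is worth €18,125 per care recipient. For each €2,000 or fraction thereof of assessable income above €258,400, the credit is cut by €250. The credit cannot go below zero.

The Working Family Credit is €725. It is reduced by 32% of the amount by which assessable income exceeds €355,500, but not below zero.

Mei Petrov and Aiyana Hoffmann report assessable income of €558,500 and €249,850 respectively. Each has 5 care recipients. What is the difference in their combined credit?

€38,475

Mei (€558,500): Caregiver Credit: base = 5 × €18,125 = €90,625. income exceeds €258,400 by €300,100, which is 151 full-or-partial €2,000 increments; reduction = 151 × €250 = €37,750, leaving €52,875. Working Family Credit: 32% of the €203,000 excess over €355,500 is €64,960 ≥ base, so the credit is €0. total €52,875 + €0 = €52,875
Aiyana (€249,850): Caregiver Credit: base = 5 × €18,125 = €90,625. €249,850 is at or below the €258,400 threshold, so the full €90,625 applies. Working Family Credit: €249,850 is at or below the €355,500 threshold, so the full €725 applies. total €90,625 + €725 = €91,350
Difference: |€52,875 − €91,350| = €38,475.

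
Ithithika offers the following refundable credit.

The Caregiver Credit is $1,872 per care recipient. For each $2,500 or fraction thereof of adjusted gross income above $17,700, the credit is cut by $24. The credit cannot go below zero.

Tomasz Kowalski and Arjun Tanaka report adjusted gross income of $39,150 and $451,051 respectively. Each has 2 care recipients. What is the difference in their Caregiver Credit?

Tomasz ($39,150): Caregiver Credit: base = 2 × $1,872 = $3,744. income exceeds $17,700 by $21,450, which is 9 full-or-partial $2,500 increments; reduction = 9 × $24 = $216, leaving $3,528.
Arjun ($451,051): Caregiver Credit: base = 2 × $1,872 = $3,744. income exceeds $17,700 by $433,351 → 174 increments × $24 = $4,176 ≥ base, so the credit is $0.
Difference: |$3,528 − $0| = $3,528.

$3,528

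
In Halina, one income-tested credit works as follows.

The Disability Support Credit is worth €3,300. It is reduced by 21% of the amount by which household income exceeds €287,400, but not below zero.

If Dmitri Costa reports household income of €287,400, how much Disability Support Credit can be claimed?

€3,300

Disability Support Credit: €287,400 is at or below the €287,400 threshold, so the full €3,300 applies.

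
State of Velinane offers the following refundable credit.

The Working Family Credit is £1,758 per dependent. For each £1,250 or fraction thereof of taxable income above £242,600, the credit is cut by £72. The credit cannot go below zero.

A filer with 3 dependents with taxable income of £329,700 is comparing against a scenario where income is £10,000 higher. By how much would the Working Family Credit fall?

At £329,700 — base = 3 × £1,758 = £5,274. income exceeds £242,600 by £87,100, which is 70 full-or-partial £1,250 increments; reduction = 70 × £72 = £5,040, leaving £234.
At £339,700 — base = 3 × £1,758 = £5,274. income exceeds £242,600 by £97,100 → 78 increments × £72 = £5,616 ≥ base, so the credit is £0.
Lost: £234 − £0 = £234.

£234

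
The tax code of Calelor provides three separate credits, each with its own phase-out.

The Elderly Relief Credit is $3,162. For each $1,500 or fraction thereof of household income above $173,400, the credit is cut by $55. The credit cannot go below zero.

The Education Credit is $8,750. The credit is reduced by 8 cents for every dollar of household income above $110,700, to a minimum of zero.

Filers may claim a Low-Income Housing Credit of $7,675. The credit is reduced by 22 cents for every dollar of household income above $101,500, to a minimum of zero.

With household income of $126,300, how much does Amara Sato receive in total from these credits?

Elderly Relief Credit: $126,300 is at or below the $173,400 threshold, so the full $3,162 applies.
Education Credit: 8% of the $15,600 excess over $110,700 is $1,248; credit = $8,750 − $1,248 = $7,502.
Low-Income Housing Credit: 22% of the $24,800 excess over $101,500 is $5,456; credit = $7,675 − $5,456 = $2,219.
Total: $3,162 + $7,502 + $2,219 = $12,883.

$12,883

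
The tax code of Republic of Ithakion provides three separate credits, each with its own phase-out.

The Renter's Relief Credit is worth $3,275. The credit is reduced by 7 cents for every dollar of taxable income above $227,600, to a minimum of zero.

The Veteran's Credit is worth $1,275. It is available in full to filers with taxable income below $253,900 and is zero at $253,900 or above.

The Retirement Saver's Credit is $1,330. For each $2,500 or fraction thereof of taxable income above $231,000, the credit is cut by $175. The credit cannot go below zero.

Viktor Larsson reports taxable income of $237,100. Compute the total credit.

Renter's Relief Credit: 7% of the $9,500 excess over $227,600 is $665; credit = $3,275 − $665 = $2,610.
Veteran's Credit: $237,100 is below the $253,900 cutoff, so the full $1,275 applies.
Retirement Saver's Credit: income exceeds $231,000 by $6,100, which is 3 full-or-partial $2,500 increments; reduction = 3 × $175 = $525, leaving $805.
Total: $2,610 + $1,275 + $805 = $4,690.

$4,690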